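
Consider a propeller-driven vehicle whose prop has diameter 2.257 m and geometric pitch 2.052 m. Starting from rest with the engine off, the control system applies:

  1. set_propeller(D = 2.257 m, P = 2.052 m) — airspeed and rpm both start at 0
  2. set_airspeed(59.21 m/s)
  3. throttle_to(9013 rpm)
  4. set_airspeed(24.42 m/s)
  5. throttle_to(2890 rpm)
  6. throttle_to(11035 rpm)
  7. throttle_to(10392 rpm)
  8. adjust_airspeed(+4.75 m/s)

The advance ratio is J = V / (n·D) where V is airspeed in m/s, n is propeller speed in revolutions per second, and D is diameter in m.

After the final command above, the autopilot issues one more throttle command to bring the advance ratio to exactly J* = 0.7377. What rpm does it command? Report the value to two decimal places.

rpm = 1051.18

set_propeller: D = 2.257 m, P = 2.052 m (p = P/D = 0.909171); state ← (V=0, rpm=0)
set_airspeed(59.21): V ← 59.21 m/s
throttle_to(9013): rpm ← 9013
set_airspeed(24.42): V ← 24.42 m/s
throttle_to(2890): rpm ← 2890
throttle_to(11035): rpm ← 11035
throttle_to(10392): rpm ← 10392
adjust_airspeed(+4.75): V ← 24.42 +4.75 = 29.17 m/s
final state: V = 29.17 m/s, rpm = 10392 → n = rpm/60 = 173.200000 rev/s
target J* = 0.7377; solve J* = V/(n·D) for n: n = V/(J*·D) = 29.17/(0.7377 × 2.257) = 17.519636 rev/s
rpm = 60·n = 1051.178179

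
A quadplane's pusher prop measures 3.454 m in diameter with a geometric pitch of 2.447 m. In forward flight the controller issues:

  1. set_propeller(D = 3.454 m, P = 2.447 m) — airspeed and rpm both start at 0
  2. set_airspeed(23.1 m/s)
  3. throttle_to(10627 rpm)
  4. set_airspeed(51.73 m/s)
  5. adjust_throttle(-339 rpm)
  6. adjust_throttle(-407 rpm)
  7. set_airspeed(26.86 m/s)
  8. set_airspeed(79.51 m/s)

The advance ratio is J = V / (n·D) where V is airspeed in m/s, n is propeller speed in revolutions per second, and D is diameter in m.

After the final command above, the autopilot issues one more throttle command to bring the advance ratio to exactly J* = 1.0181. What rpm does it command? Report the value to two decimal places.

rpm = 1356.63

set_propeller: D = 3.454 m, P = 2.447 m (p = P/D = 0.708454); state ← (V=0, rpm=0)
set_airspeed(23.1): V ← 23.1 m/s
throttle_to(10627): rpm ← 10627
set_airspeed(51.73): V ← 51.73 m/s
adjust_throttle(-339): rpm ← 10627 -339 = 10288
adjust_throttle(-407): rpm ← 10288 -407 = 9881
set_airspeed(26.86): V ← 26.86 m/s
set_airspeed(79.51): V ← 79.51 m/s
final state: V = 79.51 m/s, rpm = 9881 → n = rpm/60 = 164.683333 rev/s
target J* = 1.0181; solve J* = V/(n·D) for n: n = V/(J*·D) = 79.51/(1.0181 × 3.454) = 22.610438 rev/s
rpm = 60·n = 1356.626303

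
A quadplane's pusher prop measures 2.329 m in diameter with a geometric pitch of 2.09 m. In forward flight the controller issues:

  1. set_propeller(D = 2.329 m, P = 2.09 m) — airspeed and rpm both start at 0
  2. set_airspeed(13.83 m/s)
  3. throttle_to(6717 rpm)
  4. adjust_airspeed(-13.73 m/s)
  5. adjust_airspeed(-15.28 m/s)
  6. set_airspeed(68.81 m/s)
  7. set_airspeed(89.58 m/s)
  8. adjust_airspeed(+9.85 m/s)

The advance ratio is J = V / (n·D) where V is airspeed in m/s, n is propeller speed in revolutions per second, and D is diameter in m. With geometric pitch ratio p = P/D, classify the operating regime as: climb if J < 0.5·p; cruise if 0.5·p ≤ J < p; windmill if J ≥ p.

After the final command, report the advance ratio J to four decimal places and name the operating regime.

J = 0.3814, regime = climb

set_propeller: D = 2.329 m, P = 2.09 m (p = P/D = 0.897381); state ← (V=0, rpm=0)
set_airspeed(13.83): V ← 13.83 m/s
throttle_to(6717): rpm ← 6717
adjust_airspeed(-13.73): V ← 13.83 -13.73 = 0.1 m/s
adjust_airspeed(-15.28): V ← 0.1 -15.28 = -15.18 m/s
set_airspeed(68.81): V ← 68.81 m/s
set_airspeed(89.58): V ← 89.58 m/s
adjust_airspeed(+9.85): V ← 89.58 +9.85 = 99.43 m/s
final state: V = 99.43 m/s, rpm = 6717 → n = rpm/60 = 111.950000 rev/s
J = V / (n·D) = 99.43 / (111.950000 × 2.329) = 0.381350
regime bands: climb J<0.4487 | cruise [0.4487, 0.8974) | windmill J≥0.8974
J = 0.3814 → climb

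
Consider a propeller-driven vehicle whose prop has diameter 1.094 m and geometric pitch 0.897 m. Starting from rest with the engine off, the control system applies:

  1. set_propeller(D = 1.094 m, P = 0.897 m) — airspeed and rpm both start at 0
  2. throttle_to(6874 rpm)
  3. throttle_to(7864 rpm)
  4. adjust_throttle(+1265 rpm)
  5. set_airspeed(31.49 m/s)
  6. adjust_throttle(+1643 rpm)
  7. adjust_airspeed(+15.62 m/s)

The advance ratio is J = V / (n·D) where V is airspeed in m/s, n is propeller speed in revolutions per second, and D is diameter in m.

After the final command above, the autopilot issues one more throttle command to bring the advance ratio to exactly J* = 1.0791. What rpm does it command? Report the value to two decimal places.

rpm = 2394.34

set_propeller: D = 1.094 m, P = 0.897 m (p = P/D = 0.819927); state ← (V=0, rpm=0)
throttle_to(6874): rpm ← 6874
throttle_to(7864): rpm ← 7864
adjust_throttle(+1265): rpm ← 7864 +1265 = 9129
set_airspeed(31.49): V ← 31.49 m/s
adjust_throttle(+1643): rpm ← 9129 +1643 = 10772
adjust_airspeed(+15.62): V ← 31.49 +15.62 = 47.11 m/s
final state: V = 47.11 m/s, rpm = 10772 → n = rpm/60 = 179.533333 rev/s
target J* = 1.0791; solve J* = V/(n·D) for n: n = V/(J*·D) = 47.11/(1.0791 × 1.094) = 39.905622 rev/s
rpm = 60·n = 2394.337349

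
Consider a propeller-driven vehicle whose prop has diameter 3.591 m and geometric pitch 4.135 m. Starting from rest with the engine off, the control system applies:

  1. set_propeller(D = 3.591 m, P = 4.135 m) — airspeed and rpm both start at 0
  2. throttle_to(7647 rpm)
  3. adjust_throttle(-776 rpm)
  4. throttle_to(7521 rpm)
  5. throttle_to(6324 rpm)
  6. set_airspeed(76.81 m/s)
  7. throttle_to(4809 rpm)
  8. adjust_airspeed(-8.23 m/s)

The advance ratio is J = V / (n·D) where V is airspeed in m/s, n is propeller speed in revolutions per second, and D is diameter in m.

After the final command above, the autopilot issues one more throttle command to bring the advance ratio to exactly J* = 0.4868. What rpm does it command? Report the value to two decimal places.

set_propeller: D = 3.591 m, P = 4.135 m (p = P/D = 1.151490); state ← (V=0, rpm=0)
throttle_to(7647): rpm ← 7647
adjust_throttle(-776): rpm ← 7647 -776 = 6871
throttle_to(7521): rpm ← 7521
throttle_to(6324): rpm ← 6324
set_airspeed(76.81): V ← 76.81 m/s
throttle_to(4809): rpm ← 4809
adjust_airspeed(-8.23): V ← 76.81 -8.23 = 68.58 m/s
final state: V = 68.58 m/s, rpm = 4809 → n = rpm/60 = 80.150000 rev/s
target J* = 0.4868; solve J* = V/(n·D) for n: n = V/(J*·D) = 68.58/(0.4868 × 3.591) = 39.231192 rev/s
rpm = 60·n = 2353.871532

rpm = 2353.87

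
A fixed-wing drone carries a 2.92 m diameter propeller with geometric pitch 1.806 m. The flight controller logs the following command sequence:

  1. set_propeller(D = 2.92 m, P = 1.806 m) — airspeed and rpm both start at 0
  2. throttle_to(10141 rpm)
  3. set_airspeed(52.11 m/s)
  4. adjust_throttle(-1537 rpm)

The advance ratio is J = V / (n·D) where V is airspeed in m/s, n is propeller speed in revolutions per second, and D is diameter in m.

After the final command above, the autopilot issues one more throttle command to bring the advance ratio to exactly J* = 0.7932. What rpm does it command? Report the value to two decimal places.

rpm = 1349.92

set_propeller: D = 2.92 m, P = 1.806 m (p = P/D = 0.618493); state ← (V=0, rpm=0)
throttle_to(10141): rpm ← 10141
set_airspeed(52.11): V ← 52.11 m/s
adjust_throttle(-1537): rpm ← 10141 -1537 = 8604
final state: V = 52.11 m/s, rpm = 8604 → n = rpm/60 = 143.400000 rev/s
target J* = 0.7932; solve J* = V/(n·D) for n: n = V/(J*·D) = 52.11/(0.7932 × 2.92) = 22.498601 rev/s
rpm = 60·n = 1349.916067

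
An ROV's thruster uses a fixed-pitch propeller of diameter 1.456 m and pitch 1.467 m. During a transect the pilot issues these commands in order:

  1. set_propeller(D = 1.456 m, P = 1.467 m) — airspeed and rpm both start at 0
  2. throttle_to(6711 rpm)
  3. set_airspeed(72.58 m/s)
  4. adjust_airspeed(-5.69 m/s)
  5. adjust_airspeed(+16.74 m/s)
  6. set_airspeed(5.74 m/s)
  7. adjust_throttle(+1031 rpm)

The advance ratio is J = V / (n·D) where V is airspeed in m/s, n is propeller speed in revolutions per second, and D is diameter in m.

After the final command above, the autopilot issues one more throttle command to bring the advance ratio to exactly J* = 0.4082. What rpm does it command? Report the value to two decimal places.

set_propeller: D = 1.456 m, P = 1.467 m (p = P/D = 1.007555); state ← (V=0, rpm=0)
throttle_to(6711): rpm ← 6711
set_airspeed(72.58): V ← 72.58 m/s
adjust_airspeed(-5.69): V ← 72.58 -5.69 = 66.89 m/s
adjust_airspeed(+16.74): V ← 66.89 +16.74 = 83.63 m/s
set_airspeed(5.74): V ← 5.74 m/s
adjust_throttle(+1031): rpm ← 6711 +1031 = 7742
final state: V = 5.74 m/s, rpm = 7742 → n = rpm/60 = 129.033333 rev/s
target J* = 0.4082; solve J* = V/(n·D) for n: n = V/(J*·D) = 5.74/(0.4082 × 1.456) = 9.657785 rev/s
rpm = 60·n = 579.467079

rpm = 579.47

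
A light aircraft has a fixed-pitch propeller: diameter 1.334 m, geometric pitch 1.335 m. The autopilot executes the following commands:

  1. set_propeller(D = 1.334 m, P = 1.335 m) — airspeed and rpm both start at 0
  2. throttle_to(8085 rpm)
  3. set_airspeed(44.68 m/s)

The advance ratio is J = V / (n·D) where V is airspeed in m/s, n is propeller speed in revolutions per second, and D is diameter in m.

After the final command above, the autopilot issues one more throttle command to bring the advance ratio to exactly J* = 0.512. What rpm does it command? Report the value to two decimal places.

rpm = 3924.99

set_propeller: D = 1.334 m, P = 1.335 m (p = P/D = 1.000750); state ← (V=0, rpm=0)
throttle_to(8085): rpm ← 8085
set_airspeed(44.68): V ← 44.68 m/s
final state: V = 44.68 m/s, rpm = 8085 → n = rpm/60 = 134.750000 rev/s
target J* = 0.512; solve J* = V/(n·D) for n: n = V/(J*·D) = 44.68/(0.512 × 1.334) = 65.416510 rev/s
rpm = 60·n = 3924.990630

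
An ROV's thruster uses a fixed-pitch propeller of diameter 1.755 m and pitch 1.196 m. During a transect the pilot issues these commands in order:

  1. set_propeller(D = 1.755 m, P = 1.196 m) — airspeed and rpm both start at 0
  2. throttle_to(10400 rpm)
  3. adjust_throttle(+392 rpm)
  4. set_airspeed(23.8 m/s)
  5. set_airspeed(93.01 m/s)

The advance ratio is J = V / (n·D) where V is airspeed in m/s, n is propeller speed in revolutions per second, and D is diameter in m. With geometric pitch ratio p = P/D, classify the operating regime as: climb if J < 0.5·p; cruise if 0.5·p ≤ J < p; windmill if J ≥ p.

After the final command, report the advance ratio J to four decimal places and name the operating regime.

J = 0.2946, regime = climb

set_propeller: D = 1.755 m, P = 1.196 m (p = P/D = 0.681481); state ← (V=0, rpm=0)
throttle_to(10400): rpm ← 10400
adjust_throttle(+392): rpm ← 10400 +392 = 10792
set_airspeed(23.8): V ← 23.8 m/s
set_airspeed(93.01): V ← 93.01 m/s
final state: V = 93.01 m/s, rpm = 10792 → n = rpm/60 = 179.866667 rev/s
J = V / (n·D) = 93.01 / (179.866667 × 1.755) = 0.294647
regime bands: climb J<0.3407 | cruise [0.3407, 0.6815) | windmill J≥0.6815
J = 0.2946 → climb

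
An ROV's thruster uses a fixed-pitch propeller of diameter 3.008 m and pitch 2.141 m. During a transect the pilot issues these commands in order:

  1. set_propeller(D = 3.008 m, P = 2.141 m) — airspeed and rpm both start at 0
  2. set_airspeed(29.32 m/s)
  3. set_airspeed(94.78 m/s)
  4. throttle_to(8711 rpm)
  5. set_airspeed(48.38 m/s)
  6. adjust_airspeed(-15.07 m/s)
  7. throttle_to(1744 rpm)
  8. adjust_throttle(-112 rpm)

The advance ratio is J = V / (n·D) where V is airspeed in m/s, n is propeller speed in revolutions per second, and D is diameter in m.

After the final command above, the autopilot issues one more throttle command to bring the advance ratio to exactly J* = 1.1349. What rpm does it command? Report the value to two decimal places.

set_propeller: D = 3.008 m, P = 2.141 m (p = P/D = 0.711769); state ← (V=0, rpm=0)
set_airspeed(29.32): V ← 29.32 m/s
set_airspeed(94.78): V ← 94.78 m/s
throttle_to(8711): rpm ← 8711
set_airspeed(48.38): V ← 48.38 m/s
adjust_airspeed(-15.07): V ← 48.38 -15.07 = 33.31 m/s
throttle_to(1744): rpm ← 1744
adjust_throttle(-112): rpm ← 1744 -112 = 1632
final state: V = 33.31 m/s, rpm = 1632 → n = rpm/60 = 27.200000 rev/s
target J* = 1.1349; solve J* = V/(n·D) for n: n = V/(J*·D) = 33.31/(1.1349 × 3.008) = 9.757514 rev/s
rpm = 60·n = 585.450869

rpm = 585.45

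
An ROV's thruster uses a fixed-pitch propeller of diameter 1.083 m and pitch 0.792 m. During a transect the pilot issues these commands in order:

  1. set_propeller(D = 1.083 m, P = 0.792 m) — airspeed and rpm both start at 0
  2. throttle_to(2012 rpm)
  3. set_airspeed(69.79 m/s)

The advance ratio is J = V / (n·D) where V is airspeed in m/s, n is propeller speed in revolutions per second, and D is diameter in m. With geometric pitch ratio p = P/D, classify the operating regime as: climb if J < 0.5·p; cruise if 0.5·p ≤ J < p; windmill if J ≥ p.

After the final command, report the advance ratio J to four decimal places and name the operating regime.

J = 1.9217, regime = windmill

set_propeller: D = 1.083 m, P = 0.792 m (p = P/D = 0.731302); state ← (V=0, rpm=0)
throttle_to(2012): rpm ← 2012
set_airspeed(69.79): V ← 69.79 m/s
final state: V = 69.79 m/s, rpm = 2012 → n = rpm/60 = 33.533333 rev/s
J = V / (n·D) = 69.79 / (33.533333 × 1.083) = 1.921711
regime bands: climb J<0.3657 | cruise [0.3657, 0.7313) | windmill J≥0.7313
J = 1.9217 → windmill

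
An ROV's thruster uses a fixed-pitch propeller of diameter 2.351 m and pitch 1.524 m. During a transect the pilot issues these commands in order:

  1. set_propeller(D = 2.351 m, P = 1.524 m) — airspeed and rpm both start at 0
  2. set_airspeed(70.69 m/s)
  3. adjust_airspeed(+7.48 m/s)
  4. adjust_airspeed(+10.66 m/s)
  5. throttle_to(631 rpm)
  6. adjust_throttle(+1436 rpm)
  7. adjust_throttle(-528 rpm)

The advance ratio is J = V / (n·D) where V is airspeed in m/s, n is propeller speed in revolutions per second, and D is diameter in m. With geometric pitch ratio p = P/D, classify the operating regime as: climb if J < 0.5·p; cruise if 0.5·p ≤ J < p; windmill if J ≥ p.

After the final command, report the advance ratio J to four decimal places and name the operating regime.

J = 1.4731, regime = windmill

set_propeller: D = 2.351 m, P = 1.524 m (p = P/D = 0.648235); state ← (V=0, rpm=0)
set_airspeed(70.69): V ← 70.69 m/s
adjust_airspeed(+7.48): V ← 70.69 +7.48 = 78.17 m/s
adjust_airspeed(+10.66): V ← 78.17 +10.66 = 88.83 m/s
throttle_to(631): rpm ← 631
adjust_throttle(+1436): rpm ← 631 +1436 = 2067
adjust_throttle(-528): rpm ← 2067 -528 = 1539
final state: V = 88.83 m/s, rpm = 1539 → n = rpm/60 = 25.650000 rev/s
J = V / (n·D) = 88.83 / (25.650000 × 2.351) = 1.473057
regime bands: climb J<0.3241 | cruise [0.3241, 0.6482) | windmill J≥0.6482
J = 1.4731 → windmill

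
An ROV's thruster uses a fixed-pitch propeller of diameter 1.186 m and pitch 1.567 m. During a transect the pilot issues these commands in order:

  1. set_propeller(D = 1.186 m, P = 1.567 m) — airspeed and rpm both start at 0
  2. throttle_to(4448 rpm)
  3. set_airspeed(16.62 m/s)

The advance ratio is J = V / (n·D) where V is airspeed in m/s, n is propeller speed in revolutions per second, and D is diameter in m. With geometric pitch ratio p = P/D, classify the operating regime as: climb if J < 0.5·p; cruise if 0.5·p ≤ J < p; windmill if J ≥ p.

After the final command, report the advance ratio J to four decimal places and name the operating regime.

J = 0.1890, regime = climb

set_propeller: D = 1.186 m, P = 1.567 m (p = P/D = 1.321248); state ← (V=0, rpm=0)
throttle_to(4448): rpm ← 4448
set_airspeed(16.62): V ← 16.62 m/s
final state: V = 16.62 m/s, rpm = 4448 → n = rpm/60 = 74.133333 rev/s
J = V / (n·D) = 16.62 / (74.133333 × 1.186) = 0.189031
regime bands: climb J<0.6606 | cruise [0.6606, 1.3212) | windmill J≥1.3212
J = 0.1890 → climb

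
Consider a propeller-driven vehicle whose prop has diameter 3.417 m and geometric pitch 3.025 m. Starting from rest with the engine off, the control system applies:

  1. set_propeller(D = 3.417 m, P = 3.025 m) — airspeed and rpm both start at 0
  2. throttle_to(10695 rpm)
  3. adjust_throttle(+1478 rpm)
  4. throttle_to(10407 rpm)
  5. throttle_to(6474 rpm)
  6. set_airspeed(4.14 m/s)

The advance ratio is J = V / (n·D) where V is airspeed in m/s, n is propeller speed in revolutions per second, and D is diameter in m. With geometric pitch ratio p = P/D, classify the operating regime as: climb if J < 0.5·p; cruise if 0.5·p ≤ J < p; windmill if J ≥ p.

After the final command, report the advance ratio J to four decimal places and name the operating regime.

J = 0.0112, regime = climb

set_propeller: D = 3.417 m, P = 3.025 m (p = P/D = 0.885279); state ← (V=0, rpm=0)
throttle_to(10695): rpm ← 10695
adjust_throttle(+1478): rpm ← 10695 +1478 = 12173
throttle_to(10407): rpm ← 10407
throttle_to(6474): rpm ← 6474
set_airspeed(4.14): V ← 4.14 m/s
final state: V = 4.14 m/s, rpm = 6474 → n = rpm/60 = 107.900000 rev/s
J = V / (n·D) = 4.14 / (107.900000 × 3.417) = 0.011229
regime bands: climb J<0.4426 | cruise [0.4426, 0.8853) | windmill J≥0.8853
J = 0.0112 → climb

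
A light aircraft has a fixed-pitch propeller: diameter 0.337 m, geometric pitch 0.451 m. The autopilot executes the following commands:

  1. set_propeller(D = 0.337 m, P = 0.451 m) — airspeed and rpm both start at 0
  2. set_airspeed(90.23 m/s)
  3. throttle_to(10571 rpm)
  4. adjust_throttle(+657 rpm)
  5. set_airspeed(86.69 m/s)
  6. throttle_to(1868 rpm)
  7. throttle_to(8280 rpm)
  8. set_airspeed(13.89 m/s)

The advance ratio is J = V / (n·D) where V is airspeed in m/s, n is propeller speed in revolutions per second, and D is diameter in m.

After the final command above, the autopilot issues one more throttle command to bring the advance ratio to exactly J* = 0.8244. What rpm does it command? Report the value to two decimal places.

rpm = 2999.75

set_propeller: D = 0.337 m, P = 0.451 m (p = P/D = 1.338279); state ← (V=0, rpm=0)
set_airspeed(90.23): V ← 90.23 m/s
throttle_to(10571): rpm ← 10571
adjust_throttle(+657): rpm ← 10571 +657 = 11228
set_airspeed(86.69): V ← 86.69 m/s
throttle_to(1868): rpm ← 1868
throttle_to(8280): rpm ← 8280
set_airspeed(13.89): V ← 13.89 m/s
final state: V = 13.89 m/s, rpm = 8280 → n = rpm/60 = 138.000000 rev/s
target J* = 0.8244; solve J* = V/(n·D) for n: n = V/(J*·D) = 13.89/(0.8244 × 0.337) = 49.995897 rev/s
rpm = 60·n = 2999.753800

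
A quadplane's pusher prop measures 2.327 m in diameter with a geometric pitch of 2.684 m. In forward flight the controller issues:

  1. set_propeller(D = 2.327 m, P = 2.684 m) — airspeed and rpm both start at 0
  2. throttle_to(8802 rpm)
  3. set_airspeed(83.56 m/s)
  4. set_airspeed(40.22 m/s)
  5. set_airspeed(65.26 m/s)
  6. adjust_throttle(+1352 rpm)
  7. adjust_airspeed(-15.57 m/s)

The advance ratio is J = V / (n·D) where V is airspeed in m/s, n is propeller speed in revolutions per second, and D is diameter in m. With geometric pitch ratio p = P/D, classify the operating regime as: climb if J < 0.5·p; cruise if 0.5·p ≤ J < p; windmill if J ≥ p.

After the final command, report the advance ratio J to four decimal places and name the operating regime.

J = 0.1262, regime = climb

set_propeller: D = 2.327 m, P = 2.684 m (p = P/D = 1.153416); state ← (V=0, rpm=0)
throttle_to(8802): rpm ← 8802
set_airspeed(83.56): V ← 83.56 m/s
set_airspeed(40.22): V ← 40.22 m/s
set_airspeed(65.26): V ← 65.26 m/s
adjust_throttle(+1352): rpm ← 8802 +1352 = 10154
adjust_airspeed(-15.57): V ← 65.26 -15.57 = 49.69 m/s
final state: V = 49.69 m/s, rpm = 10154 → n = rpm/60 = 169.233333 rev/s
J = V / (n·D) = 49.69 / (169.233333 × 2.327) = 0.126179
regime bands: climb J<0.5767 | cruise [0.5767, 1.1534) | windmill J≥1.1534
J = 0.1262 → climb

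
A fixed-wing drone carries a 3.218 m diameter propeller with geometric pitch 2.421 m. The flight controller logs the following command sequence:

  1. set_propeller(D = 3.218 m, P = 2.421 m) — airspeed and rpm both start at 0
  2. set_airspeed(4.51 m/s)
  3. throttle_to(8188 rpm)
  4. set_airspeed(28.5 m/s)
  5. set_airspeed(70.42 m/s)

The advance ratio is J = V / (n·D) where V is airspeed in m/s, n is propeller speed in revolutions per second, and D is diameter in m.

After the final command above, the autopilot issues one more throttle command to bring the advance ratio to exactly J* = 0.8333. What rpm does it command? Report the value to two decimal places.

set_propeller: D = 3.218 m, P = 2.421 m (p = P/D = 0.752331); state ← (V=0, rpm=0)
set_airspeed(4.51): V ← 4.51 m/s
throttle_to(8188): rpm ← 8188
set_airspeed(28.5): V ← 28.5 m/s
set_airspeed(70.42): V ← 70.42 m/s
final state: V = 70.42 m/s, rpm = 8188 → n = rpm/60 = 136.466667 rev/s
target J* = 0.8333; solve J* = V/(n·D) for n: n = V/(J*·D) = 70.42/(0.8333 × 3.218) = 26.260839 rev/s
rpm = 60·n = 1575.650347

rpm = 1575.65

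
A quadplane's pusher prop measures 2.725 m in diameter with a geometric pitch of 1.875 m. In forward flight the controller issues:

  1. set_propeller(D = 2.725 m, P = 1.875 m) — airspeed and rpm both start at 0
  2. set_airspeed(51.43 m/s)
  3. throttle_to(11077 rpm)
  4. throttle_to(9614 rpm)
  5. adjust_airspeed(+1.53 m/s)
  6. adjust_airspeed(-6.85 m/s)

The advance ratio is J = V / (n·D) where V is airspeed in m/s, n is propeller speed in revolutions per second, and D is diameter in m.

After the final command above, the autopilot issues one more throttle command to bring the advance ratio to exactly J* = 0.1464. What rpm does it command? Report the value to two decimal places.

set_propeller: D = 2.725 m, P = 1.875 m (p = P/D = 0.688073); state ← (V=0, rpm=0)
set_airspeed(51.43): V ← 51.43 m/s
throttle_to(11077): rpm ← 11077
throttle_to(9614): rpm ← 9614
adjust_airspeed(+1.53): V ← 51.43 +1.53 = 52.96 m/s
adjust_airspeed(-6.85): V ← 52.96 -6.85 = 46.11 m/s
final state: V = 46.11 m/s, rpm = 9614 → n = rpm/60 = 160.233333 rev/s
target J* = 0.1464; solve J* = V/(n·D) for n: n = V/(J*·D) = 46.11/(0.1464 × 2.725) = 115.581290 rev/s
rpm = 60·n = 6934.877425

rpm = 6934.88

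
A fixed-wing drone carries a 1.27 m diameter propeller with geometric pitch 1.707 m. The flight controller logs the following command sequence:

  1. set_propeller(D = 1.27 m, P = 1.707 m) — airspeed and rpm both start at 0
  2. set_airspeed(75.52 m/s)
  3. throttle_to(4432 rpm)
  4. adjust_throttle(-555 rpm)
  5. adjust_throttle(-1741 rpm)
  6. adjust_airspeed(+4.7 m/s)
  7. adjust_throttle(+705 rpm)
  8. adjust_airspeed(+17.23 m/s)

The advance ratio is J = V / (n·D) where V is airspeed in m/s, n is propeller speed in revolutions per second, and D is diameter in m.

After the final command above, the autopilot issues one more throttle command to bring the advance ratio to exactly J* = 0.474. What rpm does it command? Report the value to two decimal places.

set_propeller: D = 1.27 m, P = 1.707 m (p = P/D = 1.344094); state ← (V=0, rpm=0)
set_airspeed(75.52): V ← 75.52 m/s
throttle_to(4432): rpm ← 4432
adjust_throttle(-555): rpm ← 4432 -555 = 3877
adjust_throttle(-1741): rpm ← 3877 -1741 = 2136
adjust_airspeed(+4.7): V ← 75.52 +4.7 = 80.22 m/s
adjust_throttle(+705): rpm ← 2136 +705 = 2841
adjust_airspeed(+17.23): V ← 80.22 +17.23 = 97.45 m/s
final state: V = 97.45 m/s, rpm = 2841 → n = rpm/60 = 47.350000 rev/s
target J* = 0.474; solve J* = V/(n·D) for n: n = V/(J*·D) = 97.45/(0.474 × 1.27) = 161.882455 rev/s
rpm = 60·n = 9712.947274

rpm = 9712.95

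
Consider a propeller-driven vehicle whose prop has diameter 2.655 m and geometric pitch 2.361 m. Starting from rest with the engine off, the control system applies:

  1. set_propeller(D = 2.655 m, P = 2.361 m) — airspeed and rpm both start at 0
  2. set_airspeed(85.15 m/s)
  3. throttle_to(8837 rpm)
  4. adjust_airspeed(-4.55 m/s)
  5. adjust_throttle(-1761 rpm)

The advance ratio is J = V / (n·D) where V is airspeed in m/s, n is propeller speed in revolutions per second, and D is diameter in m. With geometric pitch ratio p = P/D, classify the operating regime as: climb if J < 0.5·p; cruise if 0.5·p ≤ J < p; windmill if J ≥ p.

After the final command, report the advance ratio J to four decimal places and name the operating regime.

J = 0.2574, regime = climb

set_propeller: D = 2.655 m, P = 2.361 m (p = P/D = 0.889266); state ← (V=0, rpm=0)
set_airspeed(85.15): V ← 85.15 m/s
throttle_to(8837): rpm ← 8837
adjust_airspeed(-4.55): V ← 85.15 -4.55 = 80.6 m/s
adjust_throttle(-1761): rpm ← 8837 -1761 = 7076
final state: V = 80.6 m/s, rpm = 7076 → n = rpm/60 = 117.933333 rev/s
J = V / (n·D) = 80.6 / (117.933333 × 2.655) = 0.257415
regime bands: climb J<0.4446 | cruise [0.4446, 0.8893) | windmill J≥0.8893
J = 0.2574 → climb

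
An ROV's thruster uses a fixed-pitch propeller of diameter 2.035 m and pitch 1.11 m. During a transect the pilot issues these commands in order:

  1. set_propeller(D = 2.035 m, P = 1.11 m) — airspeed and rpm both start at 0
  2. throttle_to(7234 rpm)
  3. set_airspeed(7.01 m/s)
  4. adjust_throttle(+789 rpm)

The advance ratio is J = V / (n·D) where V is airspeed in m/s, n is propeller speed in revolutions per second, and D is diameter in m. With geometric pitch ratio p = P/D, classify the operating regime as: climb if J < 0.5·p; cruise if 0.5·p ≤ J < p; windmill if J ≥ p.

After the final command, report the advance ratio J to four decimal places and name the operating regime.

J = 0.0258, regime = climb

set_propeller: D = 2.035 m, P = 1.11 m (p = P/D = 0.545455); state ← (V=0, rpm=0)
throttle_to(7234): rpm ← 7234
set_airspeed(7.01): V ← 7.01 m/s
adjust_throttle(+789): rpm ← 7234 +789 = 8023
final state: V = 7.01 m/s, rpm = 8023 → n = rpm/60 = 133.716667 rev/s
J = V / (n·D) = 7.01 / (133.716667 × 2.035) = 0.025761
regime bands: climb J<0.2727 | cruise [0.2727, 0.5455) | windmill J≥0.5455
J = 0.0258 → climb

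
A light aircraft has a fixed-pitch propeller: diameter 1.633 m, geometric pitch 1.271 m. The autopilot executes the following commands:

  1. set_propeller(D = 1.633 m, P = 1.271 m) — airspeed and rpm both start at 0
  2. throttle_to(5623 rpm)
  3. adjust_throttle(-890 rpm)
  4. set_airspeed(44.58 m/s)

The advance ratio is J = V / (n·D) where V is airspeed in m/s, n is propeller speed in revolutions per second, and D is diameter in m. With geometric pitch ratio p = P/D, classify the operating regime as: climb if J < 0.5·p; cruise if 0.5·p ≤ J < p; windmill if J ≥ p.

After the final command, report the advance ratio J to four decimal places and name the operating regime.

set_propeller: D = 1.633 m, P = 1.271 m (p = P/D = 0.778322); state ← (V=0, rpm=0)
throttle_to(5623): rpm ← 5623
adjust_throttle(-890): rpm ← 5623 -890 = 4733
set_airspeed(44.58): V ← 44.58 m/s
final state: V = 44.58 m/s, rpm = 4733 → n = rpm/60 = 78.883333 rev/s
J = V / (n·D) = 44.58 / (78.883333 × 1.633) = 0.346074
regime bands: climb J<0.3892 | cruise [0.3892, 0.7783) | windmill J≥0.7783
J = 0.3461 → climb

J = 0.3461, regime = climb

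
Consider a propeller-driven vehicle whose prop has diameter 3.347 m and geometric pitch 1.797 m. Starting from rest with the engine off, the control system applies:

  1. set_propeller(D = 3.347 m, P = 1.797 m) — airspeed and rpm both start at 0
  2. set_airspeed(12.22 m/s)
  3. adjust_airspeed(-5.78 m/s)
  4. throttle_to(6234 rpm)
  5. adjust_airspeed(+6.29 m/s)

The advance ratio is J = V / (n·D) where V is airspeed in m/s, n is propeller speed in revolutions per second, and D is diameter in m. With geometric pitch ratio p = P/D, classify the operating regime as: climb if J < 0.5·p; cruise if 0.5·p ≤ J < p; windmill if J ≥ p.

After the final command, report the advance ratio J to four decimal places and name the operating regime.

J = 0.0366, regime = climb

set_propeller: D = 3.347 m, P = 1.797 m (p = P/D = 0.536899); state ← (V=0, rpm=0)
set_airspeed(12.22): V ← 12.22 m/s
adjust_airspeed(-5.78): V ← 12.22 -5.78 = 6.44 m/s
throttle_to(6234): rpm ← 6234
adjust_airspeed(+6.29): V ← 6.44 +6.29 = 12.73 m/s
final state: V = 12.73 m/s, rpm = 6234 → n = rpm/60 = 103.900000 rev/s
J = V / (n·D) = 12.73 / (103.900000 × 3.347) = 0.036606
regime bands: climb J<0.2684 | cruise [0.2684, 0.5369) | windmill J≥0.5369
J = 0.0366 → climb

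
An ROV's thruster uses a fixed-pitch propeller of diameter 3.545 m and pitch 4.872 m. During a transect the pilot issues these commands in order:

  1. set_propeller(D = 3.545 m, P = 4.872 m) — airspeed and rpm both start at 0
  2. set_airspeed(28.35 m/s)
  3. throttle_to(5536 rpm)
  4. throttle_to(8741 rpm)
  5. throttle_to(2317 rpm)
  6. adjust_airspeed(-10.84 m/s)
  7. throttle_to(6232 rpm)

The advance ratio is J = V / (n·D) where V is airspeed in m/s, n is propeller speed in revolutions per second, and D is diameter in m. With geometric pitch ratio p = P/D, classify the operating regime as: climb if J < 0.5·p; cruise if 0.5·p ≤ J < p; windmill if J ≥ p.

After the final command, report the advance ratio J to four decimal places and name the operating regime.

J = 0.0476, regime = climb

set_propeller: D = 3.545 m, P = 4.872 m (p = P/D = 1.374330); state ← (V=0, rpm=0)
set_airspeed(28.35): V ← 28.35 m/s
throttle_to(5536): rpm ← 5536
throttle_to(8741): rpm ← 8741
throttle_to(2317): rpm ← 2317
adjust_airspeed(-10.84): V ← 28.35 -10.84 = 17.51 m/s
throttle_to(6232): rpm ← 6232
final state: V = 17.51 m/s, rpm = 6232 → n = rpm/60 = 103.866667 rev/s
J = V / (n·D) = 17.51 / (103.866667 × 3.545) = 0.047555
regime bands: climb J<0.6872 | cruise [0.6872, 1.3743) | windmill J≥1.3743
J = 0.0476 → climb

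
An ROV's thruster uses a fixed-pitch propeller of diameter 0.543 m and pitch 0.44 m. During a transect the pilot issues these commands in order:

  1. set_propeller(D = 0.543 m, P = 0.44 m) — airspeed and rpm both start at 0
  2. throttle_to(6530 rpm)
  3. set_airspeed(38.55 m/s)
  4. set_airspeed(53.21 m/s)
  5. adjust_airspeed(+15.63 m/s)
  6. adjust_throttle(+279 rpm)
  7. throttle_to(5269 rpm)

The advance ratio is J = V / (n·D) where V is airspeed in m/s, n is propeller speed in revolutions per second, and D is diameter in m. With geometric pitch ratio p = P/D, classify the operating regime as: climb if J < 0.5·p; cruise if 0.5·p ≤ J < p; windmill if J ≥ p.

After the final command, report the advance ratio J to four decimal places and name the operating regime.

J = 1.4437, regime = windmill

set_propeller: D = 0.543 m, P = 0.44 m (p = P/D = 0.810313); state ← (V=0, rpm=0)
throttle_to(6530): rpm ← 6530
set_airspeed(38.55): V ← 38.55 m/s
set_airspeed(53.21): V ← 53.21 m/s
adjust_airspeed(+15.63): V ← 53.21 +15.63 = 68.84 m/s
adjust_throttle(+279): rpm ← 6530 +279 = 6809
throttle_to(5269): rpm ← 5269
final state: V = 68.84 m/s, rpm = 5269 → n = rpm/60 = 87.816667 rev/s
J = V / (n·D) = 68.84 / (87.816667 × 0.543) = 1.443657
regime bands: climb J<0.4052 | cruise [0.4052, 0.8103) | windmill J≥0.8103
J = 1.4437 → windmill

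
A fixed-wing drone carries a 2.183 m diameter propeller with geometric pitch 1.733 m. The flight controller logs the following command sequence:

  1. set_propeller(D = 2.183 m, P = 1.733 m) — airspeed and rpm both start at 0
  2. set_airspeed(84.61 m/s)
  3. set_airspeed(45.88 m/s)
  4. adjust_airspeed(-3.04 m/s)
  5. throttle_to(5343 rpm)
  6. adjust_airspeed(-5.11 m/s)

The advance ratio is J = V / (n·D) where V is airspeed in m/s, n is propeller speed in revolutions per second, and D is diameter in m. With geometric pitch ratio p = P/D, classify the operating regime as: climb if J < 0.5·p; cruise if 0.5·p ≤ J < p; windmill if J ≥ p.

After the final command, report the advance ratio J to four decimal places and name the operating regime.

set_propeller: D = 2.183 m, P = 1.733 m (p = P/D = 0.793862); state ← (V=0, rpm=0)
set_airspeed(84.61): V ← 84.61 m/s
set_airspeed(45.88): V ← 45.88 m/s
adjust_airspeed(-3.04): V ← 45.88 -3.04 = 42.84 m/s
throttle_to(5343): rpm ← 5343
adjust_airspeed(-5.11): V ← 42.84 -5.11 = 37.73 m/s
final state: V = 37.73 m/s, rpm = 5343 → n = rpm/60 = 89.050000 rev/s
J = V / (n·D) = 37.73 / (89.050000 × 2.183) = 0.194088
regime bands: climb J<0.3969 | cruise [0.3969, 0.7939) | windmill J≥0.7939
J = 0.1941 → climb

J = 0.1941, regime = climb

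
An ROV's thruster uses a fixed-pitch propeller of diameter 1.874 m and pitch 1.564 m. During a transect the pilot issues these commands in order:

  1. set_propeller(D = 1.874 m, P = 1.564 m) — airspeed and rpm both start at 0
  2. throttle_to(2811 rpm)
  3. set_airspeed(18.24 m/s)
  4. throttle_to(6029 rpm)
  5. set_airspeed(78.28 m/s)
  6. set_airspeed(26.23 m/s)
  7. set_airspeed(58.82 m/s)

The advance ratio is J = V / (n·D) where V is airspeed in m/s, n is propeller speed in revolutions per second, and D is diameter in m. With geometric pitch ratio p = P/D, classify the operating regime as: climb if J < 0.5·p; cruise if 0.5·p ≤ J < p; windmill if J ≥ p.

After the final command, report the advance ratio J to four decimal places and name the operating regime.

set_propeller: D = 1.874 m, P = 1.564 m (p = P/D = 0.834578); state ← (V=0, rpm=0)
throttle_to(2811): rpm ← 2811
set_airspeed(18.24): V ← 18.24 m/s
throttle_to(6029): rpm ← 6029
set_airspeed(78.28): V ← 78.28 m/s
set_airspeed(26.23): V ← 26.23 m/s
set_airspeed(58.82): V ← 58.82 m/s
final state: V = 58.82 m/s, rpm = 6029 → n = rpm/60 = 100.483333 rev/s
J = V / (n·D) = 58.82 / (100.483333 × 1.874) = 0.312364
regime bands: climb J<0.4173 | cruise [0.4173, 0.8346) | windmill J≥0.8346
J = 0.3124 → climb

J = 0.3124, regime = climb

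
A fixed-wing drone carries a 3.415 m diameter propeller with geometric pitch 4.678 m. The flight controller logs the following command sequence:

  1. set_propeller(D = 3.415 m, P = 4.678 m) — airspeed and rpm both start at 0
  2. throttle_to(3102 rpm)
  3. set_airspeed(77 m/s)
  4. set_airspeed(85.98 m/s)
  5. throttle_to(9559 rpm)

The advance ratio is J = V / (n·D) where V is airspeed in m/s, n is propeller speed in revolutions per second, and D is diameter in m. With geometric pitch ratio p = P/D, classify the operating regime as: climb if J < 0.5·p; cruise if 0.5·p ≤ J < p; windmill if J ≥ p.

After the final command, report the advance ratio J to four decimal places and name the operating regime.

set_propeller: D = 3.415 m, P = 4.678 m (p = P/D = 1.369839); state ← (V=0, rpm=0)
throttle_to(3102): rpm ← 3102
set_airspeed(77): V ← 77 m/s
set_airspeed(85.98): V ← 85.98 m/s
throttle_to(9559): rpm ← 9559
final state: V = 85.98 m/s, rpm = 9559 → n = rpm/60 = 159.316667 rev/s
J = V / (n·D) = 85.98 / (159.316667 × 3.415) = 0.158032
regime bands: climb J<0.6849 | cruise [0.6849, 1.3698) | windmill J≥1.3698
J = 0.1580 → climb

J = 0.1580, regime = climb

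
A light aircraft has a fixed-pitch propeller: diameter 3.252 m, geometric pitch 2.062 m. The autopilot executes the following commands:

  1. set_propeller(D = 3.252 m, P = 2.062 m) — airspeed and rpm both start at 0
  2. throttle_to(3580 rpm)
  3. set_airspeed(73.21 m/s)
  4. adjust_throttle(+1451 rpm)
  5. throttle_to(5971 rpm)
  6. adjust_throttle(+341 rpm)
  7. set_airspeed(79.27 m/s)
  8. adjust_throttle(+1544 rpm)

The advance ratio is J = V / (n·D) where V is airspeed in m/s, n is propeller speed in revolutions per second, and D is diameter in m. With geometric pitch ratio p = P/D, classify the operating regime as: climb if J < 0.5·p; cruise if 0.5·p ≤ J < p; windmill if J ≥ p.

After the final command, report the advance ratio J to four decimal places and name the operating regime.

J = 0.1862, regime = climb

set_propeller: D = 3.252 m, P = 2.062 m (p = P/D = 0.634071); state ← (V=0, rpm=0)
throttle_to(3580): rpm ← 3580
set_airspeed(73.21): V ← 73.21 m/s
adjust_throttle(+1451): rpm ← 3580 +1451 = 5031
throttle_to(5971): rpm ← 5971
adjust_throttle(+341): rpm ← 5971 +341 = 6312
set_airspeed(79.27): V ← 79.27 m/s
adjust_throttle(+1544): rpm ← 6312 +1544 = 7856
final state: V = 79.27 m/s, rpm = 7856 → n = rpm/60 = 130.933333 rev/s
J = V / (n·D) = 79.27 / (130.933333 × 3.252) = 0.186169
regime bands: climb J<0.3170 | cruise [0.3170, 0.6341) | windmill J≥0.6341
J = 0.1862 → climb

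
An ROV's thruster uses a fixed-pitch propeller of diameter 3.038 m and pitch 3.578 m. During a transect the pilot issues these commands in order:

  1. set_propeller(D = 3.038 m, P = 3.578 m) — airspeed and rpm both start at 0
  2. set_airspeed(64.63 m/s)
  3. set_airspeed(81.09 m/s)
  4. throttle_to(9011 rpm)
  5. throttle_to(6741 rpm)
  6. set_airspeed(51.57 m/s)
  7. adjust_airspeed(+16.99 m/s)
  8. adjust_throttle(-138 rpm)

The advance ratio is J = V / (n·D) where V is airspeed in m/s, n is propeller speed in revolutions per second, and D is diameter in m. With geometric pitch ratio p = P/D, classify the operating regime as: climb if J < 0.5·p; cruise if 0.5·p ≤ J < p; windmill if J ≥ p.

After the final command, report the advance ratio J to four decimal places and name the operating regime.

set_propeller: D = 3.038 m, P = 3.578 m (p = P/D = 1.177749); state ← (V=0, rpm=0)
set_airspeed(64.63): V ← 64.63 m/s
set_airspeed(81.09): V ← 81.09 m/s
throttle_to(9011): rpm ← 9011
throttle_to(6741): rpm ← 6741
set_airspeed(51.57): V ← 51.57 m/s
adjust_airspeed(+16.99): V ← 51.57 +16.99 = 68.56 m/s
adjust_throttle(-138): rpm ← 6741 -138 = 6603
final state: V = 68.56 m/s, rpm = 6603 → n = rpm/60 = 110.050000 rev/s
J = V / (n·D) = 68.56 / (110.050000 × 3.038) = 0.205066
regime bands: climb J<0.5889 | cruise [0.5889, 1.1777) | windmill J≥1.1777
J = 0.2051 → climb

J = 0.2051, regime = climb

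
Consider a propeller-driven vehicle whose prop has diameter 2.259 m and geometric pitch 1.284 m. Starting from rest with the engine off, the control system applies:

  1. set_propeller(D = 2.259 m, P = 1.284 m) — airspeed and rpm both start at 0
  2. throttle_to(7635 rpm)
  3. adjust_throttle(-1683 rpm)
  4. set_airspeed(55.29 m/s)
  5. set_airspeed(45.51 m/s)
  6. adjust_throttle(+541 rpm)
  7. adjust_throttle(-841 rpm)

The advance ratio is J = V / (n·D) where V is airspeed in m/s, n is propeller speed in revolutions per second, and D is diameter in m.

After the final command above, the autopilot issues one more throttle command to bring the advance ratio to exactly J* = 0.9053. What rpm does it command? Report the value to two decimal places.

rpm = 1335.21

set_propeller: D = 2.259 m, P = 1.284 m (p = P/D = 0.568393); state ← (V=0, rpm=0)
throttle_to(7635): rpm ← 7635
adjust_throttle(-1683): rpm ← 7635 -1683 = 5952
set_airspeed(55.29): V ← 55.29 m/s
set_airspeed(45.51): V ← 45.51 m/s
adjust_throttle(+541): rpm ← 5952 +541 = 6493
adjust_throttle(-841): rpm ← 6493 -841 = 5652
final state: V = 45.51 m/s, rpm = 5652 → n = rpm/60 = 94.200000 rev/s
target J* = 0.9053; solve J* = V/(n·D) for n: n = V/(J*·D) = 45.51/(0.9053 × 2.259) = 22.253488 rev/s
rpm = 60·n = 1335.209257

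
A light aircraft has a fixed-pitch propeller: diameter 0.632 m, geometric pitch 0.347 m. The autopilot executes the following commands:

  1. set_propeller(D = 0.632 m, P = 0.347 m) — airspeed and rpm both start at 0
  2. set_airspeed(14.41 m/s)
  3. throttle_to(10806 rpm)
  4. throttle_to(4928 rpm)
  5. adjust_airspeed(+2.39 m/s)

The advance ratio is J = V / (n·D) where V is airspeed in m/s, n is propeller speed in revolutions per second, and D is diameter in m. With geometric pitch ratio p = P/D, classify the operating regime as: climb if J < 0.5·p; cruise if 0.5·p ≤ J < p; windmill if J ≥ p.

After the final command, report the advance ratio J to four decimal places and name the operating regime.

set_propeller: D = 0.632 m, P = 0.347 m (p = P/D = 0.549051); state ← (V=0, rpm=0)
set_airspeed(14.41): V ← 14.41 m/s
throttle_to(10806): rpm ← 10806
throttle_to(4928): rpm ← 4928
adjust_airspeed(+2.39): V ← 14.41 +2.39 = 16.8 m/s
final state: V = 16.8 m/s, rpm = 4928 → n = rpm/60 = 82.133333 rev/s
J = V / (n·D) = 16.8 / (82.133333 × 0.632) = 0.323648
regime bands: climb J<0.2745 | cruise [0.2745, 0.5491) | windmill J≥0.5491
J = 0.3236 → cruise

J = 0.3236, regime = cruise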